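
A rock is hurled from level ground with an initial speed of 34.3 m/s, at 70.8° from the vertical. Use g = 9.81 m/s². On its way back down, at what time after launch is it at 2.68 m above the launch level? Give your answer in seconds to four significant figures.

Components: vₓ = 34.30 sin 70.8° = 32.39 m/s, v_y0 = 34.30 cos 70.8° = 11.28 m/s.
Require v_y0 t − ½ g t² = 2.68, i.e. 4.905 t² − 11.28 t + 2.68 = 0.
Quadratic formula: t = (11.28 ± √74.660) / 9.81 = (11.28 ± 8.641) / 9.81 → t = 0.2691 s or 2.031 s.
The descending-branch root is 2.031 s.

2.031 s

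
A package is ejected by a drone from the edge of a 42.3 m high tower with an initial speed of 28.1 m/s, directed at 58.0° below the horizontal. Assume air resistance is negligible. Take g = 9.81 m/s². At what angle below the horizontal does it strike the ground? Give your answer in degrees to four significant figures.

68.28°

vₓ = 28.10 cos 58.0° = 14.89 m/s; v_y0 = −23.83 m/s (downward).
Vertical motion (up positive, ground at y = 0): 4.905 t² − (−23.83) t − 42.3 = 0, so t = (−23.83 + √(23.83² + 2·9.81·42.3)) / 9.81 = (−23.83 + 37.39) / 9.81 = 1.382 s.
At impact: v_y = v_y0 − g t = −37.39 m/s; vₓ = 14.89 m/s.
Angle below horizontal: arctan(|v_y|/vₓ) = arctan(37.39/14.89) = 68.28°.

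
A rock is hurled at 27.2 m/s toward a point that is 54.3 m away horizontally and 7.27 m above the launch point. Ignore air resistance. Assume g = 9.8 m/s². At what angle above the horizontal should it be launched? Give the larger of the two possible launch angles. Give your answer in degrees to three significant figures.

Trajectory: y = x tanθ − g x² (1 + tan²θ)/(2v₀²). With x = 54.3, y = 7.27, v₀ = 27.2, g = 9.80:
19.53 tan²θ − 54.3 tanθ + (26.80) = 0.
tanθ = [54.3 ± √(54.3² − 4 × 19.53 × (26.80))] / (2 × 19.53) = (54.3 ± 29.24) / 39.06, giving tanθ = 0.6415 or 2.139.
θ = 32.68° or 64.94°; the larger is 64.94°.

64.9°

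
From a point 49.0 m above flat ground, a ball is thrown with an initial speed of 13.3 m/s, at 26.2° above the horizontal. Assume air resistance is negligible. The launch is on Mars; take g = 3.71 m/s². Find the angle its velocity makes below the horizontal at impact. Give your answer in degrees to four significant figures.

Resolve: vₓ = 13.30 cos 26.2° = 11.93 m/s and v_y0 = 13.30 sin 26.2° = 5.872 m/s.
The projectile lands when y = 49.0 + (5.872) t − ½·3.71·t² = 0. Positive root: t = (5.872 + √(5.872² + 2·3.71·49.0)) / 3.71 = (5.872 + 19.95) / 3.71 = 6.961 s.
At impact: v_y = v_y0 − g t = −19.95 m/s; vₓ = 11.93 m/s.
Angle below horizontal: arctan(|v_y|/vₓ) = arctan(19.95/11.93) = 59.12°.

59.12°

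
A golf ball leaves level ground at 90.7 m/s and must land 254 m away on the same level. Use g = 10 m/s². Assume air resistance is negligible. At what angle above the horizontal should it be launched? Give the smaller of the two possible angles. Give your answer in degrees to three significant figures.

From R = (v₀²/g) sin 2θ: sin 2θ = 10.0 × 254 / 8226.5 = 0.3088.
2θ = 17.98° or 180° − 17.98° = 162.0°, so θ = 8.992° or 81.01°.
The smaller angle is 8.992°.

8.99°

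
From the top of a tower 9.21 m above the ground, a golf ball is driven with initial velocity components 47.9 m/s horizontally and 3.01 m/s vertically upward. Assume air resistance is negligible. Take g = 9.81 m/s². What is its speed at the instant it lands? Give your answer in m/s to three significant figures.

The projectile lands when y = 9.21 + (3.010) t − ½·9.81·t² = 0. Positive root: t = (3.010 + √(3.010² + 2·9.81·9.21)) / 9.81 = (3.010 + 13.78) / 9.81 = 1.711 s.
Vertical velocity at impact: v_y = v_y0 − g t = 3.010 − 9.81 × 1.711 = −13.78 m/s.
Speed: |v| = √(vₓ² + v_y²) = √(47.90² + 13.78²) = 49.84 m/s.

49.8 m/s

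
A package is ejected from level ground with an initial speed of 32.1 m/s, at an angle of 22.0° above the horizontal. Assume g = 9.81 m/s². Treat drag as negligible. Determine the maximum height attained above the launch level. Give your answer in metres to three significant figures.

vₓ = 32.10 cos 22.0° = 29.76 m/s; v_y0 = 32.10 sin 22.0° = 12.02 m/s.
At the apex v_y = 0, so H = v_y0²/(2g) = 12.02²/19.62 = 7.370 m.

7.37 m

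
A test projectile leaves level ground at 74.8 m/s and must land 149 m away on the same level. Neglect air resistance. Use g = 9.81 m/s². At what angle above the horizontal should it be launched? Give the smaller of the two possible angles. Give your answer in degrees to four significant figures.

7.572°

Level-ground range R = v₀² sin(2θ)/g ⇒ sin(2θ) = gR/v₀² = 9.81 × 149 / 74.8² = 0.2612.
2θ = 15.14° or 180° − 15.14° = 164.9°, so θ = 7.572° or 82.43°.
The smaller angle is 7.572°.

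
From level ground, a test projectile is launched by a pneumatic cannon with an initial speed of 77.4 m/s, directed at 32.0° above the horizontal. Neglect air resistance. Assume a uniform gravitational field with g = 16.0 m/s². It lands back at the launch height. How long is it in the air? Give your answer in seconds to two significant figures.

5.1 s

Horizontal component vₓ = 77.40 cos 32.0° = 65.64 m/s; vertical v_y0 = 77.40 sin 32.0° = 41.02 m/s.
It returns to y = 0 when t = 2 v_y0 / g = 2(41.02)/16.0 = 5.127 s.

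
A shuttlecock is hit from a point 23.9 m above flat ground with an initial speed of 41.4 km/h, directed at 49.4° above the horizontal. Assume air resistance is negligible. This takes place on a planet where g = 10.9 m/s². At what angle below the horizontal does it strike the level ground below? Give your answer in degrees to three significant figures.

73.0°

Convert: 41.4 km/h = 41.4/3.6 = 11.50 m/s.
Components: vₓ = 11.50 cos 49.4° = 7.484 m/s, v_y0 = 11.50 sin 49.4° = 8.732 m/s.
With up positive and y = 0 at the ground: y(t) = 23.9 + (8.732) t − 5.450 t². Setting y = 0 and taking the positive root: t = [8.732 + √(8.732² + 2·10.9·23.9)] / 10.9 = (8.732 + 24.44) / 10.9 = 3.043 s.
At impact: v_y = v_y0 − g t = −24.44 m/s; vₓ = 7.484 m/s.
Angle below horizontal: arctan(|v_y|/vₓ) = arctan(24.44/7.484) = 72.97°.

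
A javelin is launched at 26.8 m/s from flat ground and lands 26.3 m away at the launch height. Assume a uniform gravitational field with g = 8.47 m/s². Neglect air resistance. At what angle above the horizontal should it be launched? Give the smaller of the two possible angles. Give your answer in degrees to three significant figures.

9.03°

Level-ground range R = v₀² sin(2θ)/g ⇒ sin(2θ) = gR/v₀² = 8.47 × 26.3 / 26.8² = 0.3101.
2θ = 18.07° or 180° − 18.07° = 161.9°, so θ = 9.034° or 80.97°.
The smaller angle is 9.034°.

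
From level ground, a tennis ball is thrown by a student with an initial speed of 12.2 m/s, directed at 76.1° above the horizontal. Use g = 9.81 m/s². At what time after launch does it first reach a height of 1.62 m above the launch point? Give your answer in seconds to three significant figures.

Resolve: vₓ = 12.20 cos 76.1° = 2.931 m/s and v_y0 = 12.20 sin 76.1° = 11.84 m/s.
Height y(t) = 11.84 t − 4.905 t² = 1.62 gives 4.905 t² − 11.84 t + 1.62 = 0.
Quadratic formula: t = (11.84 ± √108.47) / 9.81 = (11.84 ± 10.41) / 9.81 → t = 0.1456 s or 2.269 s.
The first (ascending) time is 0.1456 s.

0.146 s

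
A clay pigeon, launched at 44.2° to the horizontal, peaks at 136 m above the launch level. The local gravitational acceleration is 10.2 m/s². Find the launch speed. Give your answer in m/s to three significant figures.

At the peak v_y = 0, so v_y0 = √(2gH) = √(2 × 10.2 × 136) = 52.67 m/s.
v_y0 = v₀ sin θ ⇒ v₀ = 52.67 / sin 44.2° = 75.55 m/s.

75.6 m/s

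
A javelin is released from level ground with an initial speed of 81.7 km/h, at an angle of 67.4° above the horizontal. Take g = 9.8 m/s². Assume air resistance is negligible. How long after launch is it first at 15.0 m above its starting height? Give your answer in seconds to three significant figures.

0.909 s

Convert: 81.7 km/h = 81.7/3.6 = 22.69 m/s.
Resolve: vₓ = 22.69 cos 67.4° = 8.721 m/s and v_y0 = 22.69 sin 67.4° = 20.95 m/s.
Require v_y0 t − ½ g t² = 15.0, i.e. 4.900 t² − 20.95 t + 15.0 = 0.
Quadratic formula: t = (20.95 ± √144.98) / 9.80 = (20.95 ± 12.04) / 9.80 → t = 0.9093 s or 3.367 s.
The first (ascending) time is 0.9093 s.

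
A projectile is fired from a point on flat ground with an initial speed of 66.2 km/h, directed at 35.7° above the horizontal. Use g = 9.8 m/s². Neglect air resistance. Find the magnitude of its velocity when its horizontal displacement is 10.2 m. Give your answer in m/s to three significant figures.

15.5 m/s

Convert: 66.2 km/h = 66.2/3.6 = 18.39 m/s.
Horizontal component vₓ = 18.39 cos 35.7° = 14.93 m/s; vertical v_y0 = 18.39 sin 35.7° = 10.73 m/s.
Time to reach x = 10.2 m: t = x/vₓ = 10.2/14.93 = 0.6830 s.
Vertical velocity there: v_y = v_y0 − g t = 10.73 − 9.80 × 0.6830 = 4.037 m/s.
Speed: √(vₓ² + v_y²) = √(14.93² + 4.037²) = 15.47 m/s.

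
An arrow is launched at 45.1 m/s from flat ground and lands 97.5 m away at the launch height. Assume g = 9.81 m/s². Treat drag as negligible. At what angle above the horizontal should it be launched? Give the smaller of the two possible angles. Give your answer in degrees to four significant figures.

14.02°

R = v₀² sin 2θ / g gives sin 2θ = gR/v₀² = 9.81·97.5/45.1² = 0.4702.
2θ = 28.05° or 180° − 28.05° = 152.0°, so θ = 14.02° or 75.98°.
The smaller angle is 14.02°.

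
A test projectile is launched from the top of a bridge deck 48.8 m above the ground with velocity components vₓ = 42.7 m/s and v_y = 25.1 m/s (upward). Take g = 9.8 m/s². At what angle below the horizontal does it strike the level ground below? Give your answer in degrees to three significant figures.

Vertical motion (up positive, ground at y = 0): 4.900 t² − (25.10) t − 48.8 = 0, so t = (25.10 + √(25.10² + 2·9.80·48.8)) / 9.80 = (25.10 + 39.83) / 9.80 = 6.626 s.
At impact: v_y = v_y0 − g t = −39.83 m/s; vₓ = 42.70 m/s.
Angle below horizontal: arctan(|v_y|/vₓ) = arctan(39.83/42.70) = 43.01°.

43.0°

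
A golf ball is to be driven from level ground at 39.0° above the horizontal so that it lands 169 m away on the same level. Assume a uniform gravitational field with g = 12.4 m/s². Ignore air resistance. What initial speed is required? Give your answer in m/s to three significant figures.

On level ground R = v₀² sin 2θ / g ⇒ v₀ = √(gR / sin 2θ).
v₀ = √(12.4 × 169 / sin 78.00°) = √(2096 / 0.9781) = √2142.4 = 46.29 m/s.

46.3 m/s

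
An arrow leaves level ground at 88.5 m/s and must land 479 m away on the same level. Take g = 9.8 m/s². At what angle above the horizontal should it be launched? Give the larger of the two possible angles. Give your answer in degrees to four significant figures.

R = v₀² sin 2θ / g gives sin 2θ = gR/v₀² = 9.80·479/88.5² = 0.5993.
2θ = 36.82° or 180° − 36.82° = 143.2°, so θ = 18.41° or 71.59°.
The larger angle is 71.59°.

71.59°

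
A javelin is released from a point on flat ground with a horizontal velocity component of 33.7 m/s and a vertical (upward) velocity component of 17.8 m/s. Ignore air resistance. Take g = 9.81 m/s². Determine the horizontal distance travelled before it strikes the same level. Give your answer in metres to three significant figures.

Time aloft: T = 2 v_y0 / g = 2 × 17.80 / 9.81 = 3.629 s.
Range: R = vₓ T = 33.70 × 3.629 = 122.3 m.

122 m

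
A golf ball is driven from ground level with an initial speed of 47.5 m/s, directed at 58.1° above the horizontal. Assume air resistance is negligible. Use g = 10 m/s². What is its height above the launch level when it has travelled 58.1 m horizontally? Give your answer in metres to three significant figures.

Components: vₓ = 47.50 cos 58.1° = 25.10 m/s, v_y0 = 47.50 sin 58.1° = 40.33 m/s.
Time to reach x = 58.1 m: t = x/vₓ = 58.1/25.10 = 2.315 s.
Height: y = v_y0 t − ½ g t² = 40.33 × 2.315 − 5.000 × 2.315² = 93.34 − 26.79 = 66.55 m.

66.6 m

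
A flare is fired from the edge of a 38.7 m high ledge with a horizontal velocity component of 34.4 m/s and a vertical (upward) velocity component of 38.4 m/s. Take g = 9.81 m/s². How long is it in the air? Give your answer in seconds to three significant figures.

8.73 s

Vertical motion (up positive, ground at y = 0): 4.905 t² − (38.40) t − 38.7 = 0, so t = (38.40 + √(38.40² + 2·9.81·38.7)) / 9.81 = (38.40 + 47.26) / 9.81 = 8.732 s.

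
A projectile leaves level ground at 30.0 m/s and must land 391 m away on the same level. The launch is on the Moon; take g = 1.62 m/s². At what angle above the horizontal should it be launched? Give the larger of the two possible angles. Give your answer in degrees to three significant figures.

67.6°

From R = (v₀²/g) sin 2θ: sin 2θ = 1.62 × 391 / 900.00 = 0.7038.
2θ = 44.73° or 180° − 44.73° = 135.3°, so θ = 22.37° or 67.63°.
The larger angle is 67.63°.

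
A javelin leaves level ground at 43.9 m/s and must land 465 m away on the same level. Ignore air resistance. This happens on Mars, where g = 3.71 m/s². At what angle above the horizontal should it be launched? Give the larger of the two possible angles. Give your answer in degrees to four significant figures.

58.24°

Level-ground range R = v₀² sin(2θ)/g ⇒ sin(2θ) = gR/v₀² = 3.71 × 465 / 43.9² = 0.8952.
2θ = 63.53° or 180° − 63.53° = 116.5°, so θ = 31.76° or 58.24°.
The larger angle is 58.24°.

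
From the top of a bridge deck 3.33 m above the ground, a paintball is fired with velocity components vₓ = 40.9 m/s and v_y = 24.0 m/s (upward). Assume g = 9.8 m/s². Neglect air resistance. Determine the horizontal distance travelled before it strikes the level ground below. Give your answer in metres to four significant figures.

The projectile lands when y = 3.33 + (24.00) t − ½·9.80·t² = 0. Positive root: t = (24.00 + √(24.00² + 2·9.80·3.33)) / 9.80 = (24.00 + 25.32) / 9.80 = 5.033 s.
Horizontal distance: R = vₓ t = 40.90 × 5.033 = 205.8 m.

205.8 m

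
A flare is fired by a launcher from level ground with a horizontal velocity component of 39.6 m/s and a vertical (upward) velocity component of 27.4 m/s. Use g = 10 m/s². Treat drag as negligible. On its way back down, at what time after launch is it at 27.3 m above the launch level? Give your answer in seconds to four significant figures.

4.171 s

Require v_y0 t − ½ g t² = 27.3, i.e. 5.000 t² − 27.40 t + 27.3 = 0.
t = [27.40 ± √(27.40² − 2·10.0·27.3)] / 10.0 = (27.40 ± 14.31) / 10.0, so t = 1.309 s or t = 4.171 s.
The descending-branch root is 4.171 s.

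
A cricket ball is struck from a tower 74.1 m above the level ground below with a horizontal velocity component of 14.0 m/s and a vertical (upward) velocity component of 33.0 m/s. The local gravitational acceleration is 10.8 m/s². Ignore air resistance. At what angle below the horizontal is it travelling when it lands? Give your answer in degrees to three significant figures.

The projectile lands when y = 74.1 + (33.00) t − ½·10.8·t² = 0. Positive root: t = (33.00 + √(33.00² + 2·10.8·74.1)) / 10.8 = (33.00 + 51.86) / 10.8 = 7.857 s.
At impact: v_y = v_y0 − g t = −51.86 m/s; vₓ = 14.00 m/s.
Angle below horizontal: arctan(|v_y|/vₓ) = arctan(51.86/14.00) = 74.89°.

74.9°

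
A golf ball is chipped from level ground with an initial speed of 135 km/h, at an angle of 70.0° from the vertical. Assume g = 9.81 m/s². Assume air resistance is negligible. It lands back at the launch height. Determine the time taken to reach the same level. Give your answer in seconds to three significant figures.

2.61 s

Convert: 135 km/h = 135/3.6 = 37.50 m/s.
vₓ = 37.50 sin 70.0° = 35.24 m/s; v_y0 = 37.50 cos 70.0° = 12.83 m/s.
It returns to y = 0 when t = 2 v_y0 / g = 2(12.83)/9.81 = 2.615 s.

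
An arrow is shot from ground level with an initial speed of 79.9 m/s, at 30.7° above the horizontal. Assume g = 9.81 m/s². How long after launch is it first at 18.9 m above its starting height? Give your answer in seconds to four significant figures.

Horizontal component vₓ = 79.90 cos 30.7° = 68.70 m/s; vertical v_y0 = 79.90 sin 30.7° = 40.79 m/s.
Require v_y0 t − ½ g t² = 18.9, i.e. 4.905 t² − 40.79 t + 18.9 = 0.
t = [40.79 ± √(40.79² − 2·9.81·18.9)] / 9.81 = (40.79 ± 35.96) / 9.81, so t = 0.4925 s or t = 7.824 s.
The first (ascending) time is 0.4925 s.

0.4925 s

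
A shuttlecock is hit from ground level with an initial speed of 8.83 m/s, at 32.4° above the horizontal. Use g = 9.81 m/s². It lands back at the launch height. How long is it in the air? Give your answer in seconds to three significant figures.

0.965 s

Components: vₓ = 8.830 cos 32.4° = 7.455 m/s, v_y0 = 8.830 sin 32.4° = 4.731 m/s.
It returns to y = 0 when t = 2 v_y0 / g = 2(4.731)/9.81 = 0.9646 s.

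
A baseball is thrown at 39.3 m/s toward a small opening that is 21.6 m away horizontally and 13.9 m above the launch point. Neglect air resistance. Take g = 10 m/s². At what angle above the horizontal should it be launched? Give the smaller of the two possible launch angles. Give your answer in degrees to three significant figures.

Trajectory: y = x tanθ − g x² (1 + tan²θ)/(2v₀²). With x = 21.6, y = 13.9, v₀ = 39.3, g = 10.0:
1.510 tan²θ − 21.6 tanθ + (15.41) = 0.
tanθ = [21.6 ± √(21.6² − 4 × 1.510 × (15.41))] / (2 × 1.510) = (21.6 ± 19.33) / 3.021, giving tanθ = 0.7531 or 13.55.
θ = 36.98° or 85.78°; the smaller is 36.98°.

37.0°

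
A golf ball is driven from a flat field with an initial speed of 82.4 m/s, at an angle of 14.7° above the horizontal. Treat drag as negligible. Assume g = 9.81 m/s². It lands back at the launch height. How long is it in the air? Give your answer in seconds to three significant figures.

Horizontal component vₓ = 82.40 cos 14.7° = 79.70 m/s; vertical v_y0 = 82.40 sin 14.7° = 20.91 m/s.
Time of flight on level ground: T = 2 v_y0 / g = 2 × 20.91 / 9.81 = 4.263 s.

4.26 s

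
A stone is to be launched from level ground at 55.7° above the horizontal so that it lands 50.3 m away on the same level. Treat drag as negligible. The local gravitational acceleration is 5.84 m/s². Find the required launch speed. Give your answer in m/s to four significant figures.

On level ground R = v₀² sin 2θ / g ⇒ v₀ = √(gR / sin 2θ).
v₀ = √(5.84 × 50.3 / sin 111.4°) = √(293.8 / 0.9311) = √315.50 = 17.76 m/s.

17.76 m/s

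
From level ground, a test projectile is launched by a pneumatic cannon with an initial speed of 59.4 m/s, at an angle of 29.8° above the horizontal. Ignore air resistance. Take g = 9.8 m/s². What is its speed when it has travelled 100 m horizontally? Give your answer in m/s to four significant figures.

52.61 m/s

Horizontal component vₓ = 59.40 cos 29.8° = 51.55 m/s; vertical v_y0 = 59.40 sin 29.8° = 29.52 m/s.
x = vₓ t ⇒ t = 100/51.55 = 1.940 s.
Vertical velocity there: v_y = v_y0 − g t = 29.52 − 9.80 × 1.940 = 10.51 m/s.
Speed: √(vₓ² + v_y²) = √(51.55² + 10.51²) = 52.61 m/s.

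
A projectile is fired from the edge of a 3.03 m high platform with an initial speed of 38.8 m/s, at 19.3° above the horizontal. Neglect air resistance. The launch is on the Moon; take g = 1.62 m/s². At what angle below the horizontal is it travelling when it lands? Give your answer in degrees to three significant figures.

Components: vₓ = 38.80 cos 19.3° = 36.62 m/s, v_y0 = 38.80 sin 19.3° = 12.82 m/s.
The projectile lands when y = 3.03 + (12.82) t − ½·1.62·t² = 0. Positive root: t = (12.82 + √(12.82² + 2·1.62·3.03)) / 1.62 = (12.82 + 13.20) / 1.62 = 16.06 s.
At impact: v_y = v_y0 − g t = −13.20 m/s; vₓ = 36.62 m/s.
Angle below horizontal: arctan(|v_y|/vₓ) = arctan(13.20/36.62) = 19.82°.

19.8°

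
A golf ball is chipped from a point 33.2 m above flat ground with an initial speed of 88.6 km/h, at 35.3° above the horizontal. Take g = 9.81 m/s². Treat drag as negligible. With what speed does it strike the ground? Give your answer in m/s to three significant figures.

Convert: 88.6 km/h = 88.6/3.6 = 24.61 m/s.
Resolve: vₓ = 24.61 cos 35.3° = 20.09 m/s and v_y0 = 24.61 sin 35.3° = 14.22 m/s.
With up positive and y = 0 at the ground: y(t) = 33.2 + (14.22) t − 4.905 t². Setting y = 0 and taking the positive root: t = [14.22 + √(14.22² + 2·9.81·33.2)] / 9.81 = (14.22 + 29.22) / 9.81 = 4.428 s.
Vertical velocity at impact: v_y = v_y0 − g t = 14.22 − 9.81 × 4.428 = −29.22 m/s.
Speed: |v| = √(vₓ² + v_y²) = √(20.09² + 29.22²) = 35.46 m/s.

35.5 m/s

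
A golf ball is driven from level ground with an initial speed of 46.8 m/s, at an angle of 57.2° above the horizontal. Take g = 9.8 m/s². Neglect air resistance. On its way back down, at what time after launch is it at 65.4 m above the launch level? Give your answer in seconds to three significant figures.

Horizontal component vₓ = 46.80 cos 57.2° = 25.35 m/s; vertical v_y0 = 46.80 sin 57.2° = 39.34 m/s.
Height y(t) = 39.34 t − 4.900 t² = 65.4 gives 4.900 t² − 39.34 t + 65.4 = 0.
Quadratic formula: t = (39.34 ± √265.68) / 9.80 = (39.34 ± 16.30) / 9.80 → t = 2.351 s or 5.677 s.
The descending-branch root is 5.677 s.

5.68 s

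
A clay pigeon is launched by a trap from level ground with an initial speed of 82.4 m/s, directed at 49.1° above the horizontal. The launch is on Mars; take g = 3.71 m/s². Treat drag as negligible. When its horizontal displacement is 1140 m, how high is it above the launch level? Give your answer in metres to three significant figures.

488 m

Components: vₓ = 82.40 cos 49.1° = 53.95 m/s, v_y0 = 82.40 sin 49.1° = 62.28 m/s.
x = vₓ t ⇒ t = 1140/53.95 = 21.13 s.
Height: y = v_y0 t − ½ g t² = 62.28 × 21.13 − 1.855 × 21.13² = 1316 − 828.2 = 487.8 m.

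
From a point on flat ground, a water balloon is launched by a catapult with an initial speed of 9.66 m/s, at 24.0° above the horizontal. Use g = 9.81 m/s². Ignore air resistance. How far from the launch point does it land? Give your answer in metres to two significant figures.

vₓ = 9.660 cos 24.0° = 8.825 m/s; v_y0 = 9.660 sin 24.0° = 3.929 m/s.
Time aloft: T = 2 v_y0 / g = 2 × 3.929 / 9.81 = 0.8010 s.
Horizontal distance R = vₓ T = 8.825 × 0.8010 = 7.069 m.

7.1 m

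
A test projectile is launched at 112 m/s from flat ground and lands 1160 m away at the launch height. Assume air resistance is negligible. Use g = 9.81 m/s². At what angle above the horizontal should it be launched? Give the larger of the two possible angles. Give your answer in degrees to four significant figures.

Level-ground range R = v₀² sin(2θ)/g ⇒ sin(2θ) = gR/v₀² = 9.81 × 1160 / 112² = 0.9072.
2θ = 65.12° or 180° − 65.12° = 114.9°, so θ = 32.56° or 57.44°.
The larger angle is 57.44°.

57.44°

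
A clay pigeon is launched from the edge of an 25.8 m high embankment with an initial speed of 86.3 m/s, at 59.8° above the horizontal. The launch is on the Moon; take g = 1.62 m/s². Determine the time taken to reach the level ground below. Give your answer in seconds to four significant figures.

92.43 s

Components: vₓ = 86.30 cos 59.8° = 43.41 m/s, v_y0 = 86.30 sin 59.8° = 74.59 m/s.
Vertical motion (up positive, ground at y = 0): 0.8100 t² − (74.59) t − 25.8 = 0, so t = (74.59 + √(74.59² + 2·1.62·25.8)) / 1.62 = (74.59 + 75.15) / 1.62 = 92.43 s.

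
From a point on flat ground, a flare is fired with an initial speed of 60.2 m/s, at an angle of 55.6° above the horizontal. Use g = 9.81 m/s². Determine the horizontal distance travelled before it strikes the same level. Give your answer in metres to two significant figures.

340 m

Resolve: vₓ = 60.20 cos 55.6° = 34.01 m/s and v_y0 = 60.20 sin 55.6° = 49.67 m/s.
Flight time T = 2 v_y0 / g = 10.13 s.
Range: R = vₓ T = 34.01 × 10.13 = 344.4 m.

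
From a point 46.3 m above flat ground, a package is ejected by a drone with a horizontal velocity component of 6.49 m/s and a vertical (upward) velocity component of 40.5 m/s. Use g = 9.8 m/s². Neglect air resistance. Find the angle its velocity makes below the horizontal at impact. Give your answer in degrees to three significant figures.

The projectile lands when y = 46.3 + (40.50) t − ½·9.80·t² = 0. Positive root: t = (40.50 + √(40.50² + 2·9.80·46.3)) / 9.80 = (40.50 + 50.48) / 9.80 = 9.283 s.
At impact: v_y = v_y0 − g t = −50.48 m/s; vₓ = 6.490 m/s.
Angle below horizontal: arctan(|v_y|/vₓ) = arctan(50.48/6.490) = 82.67°.

82.7°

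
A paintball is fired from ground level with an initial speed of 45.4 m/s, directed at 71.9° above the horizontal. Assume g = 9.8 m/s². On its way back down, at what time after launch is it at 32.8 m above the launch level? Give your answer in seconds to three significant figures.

7.97 s

vₓ = 45.40 cos 71.9° = 14.10 m/s; v_y0 = 45.40 sin 71.9° = 43.15 m/s.
Height y(t) = 43.15 t − 4.900 t² = 32.8 gives 4.900 t² − 43.15 t + 32.8 = 0.
Quadratic formula: t = (43.15 ± √1219.3) / 9.80 = (43.15 ± 34.92) / 9.80 → t = 0.8402 s or 7.967 s.
The descending-branch root is 7.967 s.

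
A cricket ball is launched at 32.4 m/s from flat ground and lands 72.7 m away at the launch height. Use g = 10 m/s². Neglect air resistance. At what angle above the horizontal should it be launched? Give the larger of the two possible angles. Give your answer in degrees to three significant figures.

68.1°

Level-ground range R = v₀² sin(2θ)/g ⇒ sin(2θ) = gR/v₀² = 10.0 × 72.7 / 32.4² = 0.6925.
2θ = 43.83° or 180° − 43.83° = 136.2°, so θ = 21.92° or 68.08°.
The larger angle is 68.08°.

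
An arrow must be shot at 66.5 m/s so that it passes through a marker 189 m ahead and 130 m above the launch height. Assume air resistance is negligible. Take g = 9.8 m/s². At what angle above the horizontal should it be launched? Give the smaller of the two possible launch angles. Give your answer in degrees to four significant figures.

50.14°

Trajectory: y = x tanθ − g x² (1 + tan²θ)/(2v₀²). With x = 189, y = 130, v₀ = 66.5, g = 9.80:
39.58 tan²θ − 189 tanθ + (169.6) = 0.
tanθ = [189 ± √(189² − 4 × 39.58 × (169.6))] / (2 × 39.58) = (189 ± 94.20) / 79.16, giving tanθ = 1.198 or 3.578.
θ = 50.14° or 74.38°; the smaller is 50.14°.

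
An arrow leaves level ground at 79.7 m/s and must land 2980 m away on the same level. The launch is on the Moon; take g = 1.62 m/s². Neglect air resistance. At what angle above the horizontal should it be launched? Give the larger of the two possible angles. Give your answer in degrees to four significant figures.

R = v₀² sin 2θ / g gives sin 2θ = gR/v₀² = 1.62·2980/79.7² = 0.7600.
2θ = 49.46° or 180° − 49.46° = 130.5°, so θ = 24.73° or 65.27°.
The larger angle is 65.27°.

65.27°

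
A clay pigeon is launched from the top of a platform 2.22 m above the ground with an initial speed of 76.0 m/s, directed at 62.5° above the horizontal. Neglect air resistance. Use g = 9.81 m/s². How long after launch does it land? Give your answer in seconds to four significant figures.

13.78 s

Horizontal component vₓ = 76.00 cos 62.5° = 35.09 m/s; vertical v_y0 = 76.00 sin 62.5° = 67.41 m/s.
The projectile lands when y = 2.22 + (67.41) t − ½·9.81·t² = 0. Positive root: t = (67.41 + √(67.41² + 2·9.81·2.22)) / 9.81 = (67.41 + 67.74) / 9.81 = 13.78 s.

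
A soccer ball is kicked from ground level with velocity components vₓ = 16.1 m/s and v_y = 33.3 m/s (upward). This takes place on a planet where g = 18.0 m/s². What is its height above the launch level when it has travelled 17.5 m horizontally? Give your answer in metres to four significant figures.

25.56 m

At x = 17.5 m, t = x/vₓ = 17.5/16.10 = 1.087 s.
Height: y = v_y0 t − ½ g t² = 33.30 × 1.087 − 9.000 × 1.087² = 36.20 − 10.63 = 25.56 m.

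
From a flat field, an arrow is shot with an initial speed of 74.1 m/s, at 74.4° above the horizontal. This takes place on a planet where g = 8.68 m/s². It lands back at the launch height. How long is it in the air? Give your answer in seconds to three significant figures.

16.4 s

Horizontal component vₓ = 74.10 cos 74.4° = 19.93 m/s; vertical v_y0 = 74.10 sin 74.4° = 71.37 m/s.
It returns to y = 0 when t = 2 v_y0 / g = 2(71.37)/8.68 = 16.44 s.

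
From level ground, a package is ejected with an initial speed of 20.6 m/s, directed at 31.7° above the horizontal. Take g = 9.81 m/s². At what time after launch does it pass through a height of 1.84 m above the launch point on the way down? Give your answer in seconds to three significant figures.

Components: vₓ = 20.60 cos 31.7° = 17.53 m/s, v_y0 = 20.60 sin 31.7° = 10.82 m/s.
Height y(t) = 10.82 t − 4.905 t² = 1.84 gives 4.905 t² − 10.82 t + 1.84 = 0.
t = [10.82 ± √(10.82² − 2·9.81·1.84)] / 9.81 = (10.82 ± 9.004) / 9.81, so t = 0.1856 s or t = 2.021 s.
The descending-branch root is 2.021 s.

2.02 s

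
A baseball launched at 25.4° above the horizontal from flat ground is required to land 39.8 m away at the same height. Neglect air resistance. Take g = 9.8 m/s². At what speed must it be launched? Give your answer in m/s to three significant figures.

Level-ground range: R = v₀² sin(2θ)/g, so v₀ = √(gR / sin 2θ).
v₀ = √(9.80 × 39.8 / sin 50.80°) = √(390.0 / 0.7749) = √503.31 = 22.43 m/s.

22.4 m/s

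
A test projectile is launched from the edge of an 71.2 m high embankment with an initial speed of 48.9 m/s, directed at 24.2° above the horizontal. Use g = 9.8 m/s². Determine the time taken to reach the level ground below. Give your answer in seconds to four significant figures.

vₓ = 48.90 cos 24.2° = 44.60 m/s; v_y0 = 48.90 sin 24.2° = 20.05 m/s.
With up positive and y = 0 at the ground: y(t) = 71.2 + (20.05) t − 4.900 t². Setting y = 0 and taking the positive root: t = [20.05 + √(20.05² + 2·9.80·71.2)] / 9.80 = (20.05 + 42.39) / 9.80 = 6.371 s.

6.371 s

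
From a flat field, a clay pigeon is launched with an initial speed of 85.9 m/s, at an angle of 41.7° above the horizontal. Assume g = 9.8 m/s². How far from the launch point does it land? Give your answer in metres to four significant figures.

Horizontal component vₓ = 85.90 cos 41.7° = 64.14 m/s; vertical v_y0 = 85.90 sin 41.7° = 57.14 m/s.
Flight time T = 2 v_y0 / g = 11.66 s.
Horizontal distance R = vₓ T = 64.14 × 11.66 = 747.9 m.

747.9 m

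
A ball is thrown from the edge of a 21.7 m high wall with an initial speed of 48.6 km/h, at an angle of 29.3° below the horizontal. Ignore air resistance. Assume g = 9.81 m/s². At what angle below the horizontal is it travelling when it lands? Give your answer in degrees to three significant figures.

Convert: 48.6 km/h = 48.6/3.6 = 13.50 m/s.
vₓ = 13.50 cos 29.3° = 11.77 m/s; v_y0 = −6.607 m/s (downward).
With up positive and y = 0 at the ground: y(t) = 21.7 + (−6.607) t − 4.905 t². Setting y = 0 and taking the positive root: t = [−6.607 + √(6.607² + 2·9.81·21.7)] / 9.81 = (−6.607 + 21.67) / 9.81 = 1.535 s.
At impact: v_y = v_y0 − g t = −21.67 m/s; vₓ = 11.77 m/s.
Angle below horizontal: arctan(|v_y|/vₓ) = arctan(21.67/11.77) = 61.48°.

61.5°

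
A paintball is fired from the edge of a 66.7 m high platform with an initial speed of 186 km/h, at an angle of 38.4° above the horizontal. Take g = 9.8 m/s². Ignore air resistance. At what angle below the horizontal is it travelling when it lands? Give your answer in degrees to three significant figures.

50.1°

Convert: 186 km/h = 186/3.6 = 51.67 m/s.
Resolve: vₓ = 51.67 cos 38.4° = 40.49 m/s and v_y0 = 51.67 sin 38.4° = 32.09 m/s.
The projectile lands when y = 66.7 + (32.09) t − ½·9.80·t² = 0. Positive root: t = (32.09 + √(32.09² + 2·9.80·66.7)) / 9.80 = (32.09 + 48.35) / 9.80 = 8.208 s.
At impact: v_y = v_y0 − g t = −48.35 m/s; vₓ = 40.49 m/s.
Angle below horizontal: arctan(|v_y|/vₓ) = arctan(48.35/40.49) = 50.05°.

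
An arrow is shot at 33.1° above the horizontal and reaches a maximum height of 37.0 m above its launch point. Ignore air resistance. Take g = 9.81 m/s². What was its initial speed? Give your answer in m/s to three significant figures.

At the peak v_y = 0, so v_y0 = √(2gH) = √(2 × 9.81 × 37.0) = 26.94 m/s.
v_y0 = v₀ sin θ ⇒ v₀ = 26.94 / sin 33.1° = 49.34 m/s.

49.3 m/s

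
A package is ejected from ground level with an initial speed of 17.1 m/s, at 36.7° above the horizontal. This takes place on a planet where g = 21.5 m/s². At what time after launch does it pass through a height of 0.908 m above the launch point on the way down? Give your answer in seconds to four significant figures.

0.8514 s

vₓ = 17.10 cos 36.7° = 13.71 m/s; v_y0 = 17.10 sin 36.7° = 10.22 m/s.
Height y(t) = 10.22 t − 10.75 t² = 0.908 gives 10.75 t² − 10.22 t + 0.908 = 0.
t = [10.22 ± √(10.22² − 2·21.5·0.908)] / 21.5 = (10.22 ± 8.087) / 21.5, so t = 0.09920 s or t = 0.8514 s.
The descending-branch root is 0.8514 s.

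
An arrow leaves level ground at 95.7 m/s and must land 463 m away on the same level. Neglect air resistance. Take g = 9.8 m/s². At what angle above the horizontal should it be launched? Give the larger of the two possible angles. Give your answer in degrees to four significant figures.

R = v₀² sin 2θ / g gives sin 2θ = gR/v₀² = 9.80·463/95.7² = 0.4954.
2θ = 29.70° or 180° − 29.70° = 150.3°, so θ = 14.85° or 75.15°.
The larger angle is 75.15°.

75.15°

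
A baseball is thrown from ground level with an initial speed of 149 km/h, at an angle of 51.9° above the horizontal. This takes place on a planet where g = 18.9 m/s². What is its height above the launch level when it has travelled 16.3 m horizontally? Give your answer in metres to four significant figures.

Convert: 149 km/h = 149/3.6 = 41.39 m/s.
Resolve: vₓ = 41.39 cos 51.9° = 25.54 m/s and v_y0 = 41.39 sin 51.9° = 32.57 m/s.
x = vₓ t ⇒ t = 16.3/25.54 = 0.6383 s.
Height: y = v_y0 t − ½ g t² = 32.57 × 0.6383 − 9.450 × 0.6383² = 20.79 − 3.850 = 16.94 m.

16.94 m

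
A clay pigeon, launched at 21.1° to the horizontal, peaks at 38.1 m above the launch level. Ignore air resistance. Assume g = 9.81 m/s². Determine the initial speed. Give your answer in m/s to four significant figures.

75.95 m/s

At the peak v_y = 0, so v_y0 = √(2gH) = √(2 × 9.81 × 38.1) = 27.34 m/s.
v_y0 = v₀ sin θ ⇒ v₀ = 27.34 / sin 21.1° = 75.95 m/s.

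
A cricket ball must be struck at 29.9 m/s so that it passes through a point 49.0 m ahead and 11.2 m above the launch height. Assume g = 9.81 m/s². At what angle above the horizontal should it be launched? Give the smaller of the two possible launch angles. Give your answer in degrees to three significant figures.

Trajectory: y = x tanθ − g x² (1 + tan²θ)/(2v₀²). With x = 49.0, y = 11.2, v₀ = 29.9, g = 9.81:
13.17 tan²θ − 49.0 tanθ + (24.37) = 0.
tanθ = [49.0 ± √(49.0² − 4 × 13.17 × (24.37))] / (2 × 13.17) = (49.0 ± 33.42) / 26.35, giving tanθ = 0.5915 or 3.128.
θ = 30.60° or 72.27°; the smaller is 30.60°.

30.6°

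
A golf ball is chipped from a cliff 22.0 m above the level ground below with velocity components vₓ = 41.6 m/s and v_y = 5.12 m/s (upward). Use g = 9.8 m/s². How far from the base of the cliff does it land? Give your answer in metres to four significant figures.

112.5 m

With up positive and y = 0 at the ground: y(t) = 22.0 + (5.120) t − 4.900 t². Setting y = 0 and taking the positive root: t = [5.120 + √(5.120² + 2·9.80·22.0)] / 9.80 = (5.120 + 21.39) / 9.80 = 2.705 s.
Horizontal distance: R = vₓ t = 41.60 × 2.705 = 112.5 m.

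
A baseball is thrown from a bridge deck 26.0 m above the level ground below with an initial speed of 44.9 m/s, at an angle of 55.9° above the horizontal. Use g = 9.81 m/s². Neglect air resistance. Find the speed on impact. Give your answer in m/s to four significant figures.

50.26 m/s

Resolve: vₓ = 44.90 cos 55.9° = 25.17 m/s and v_y0 = 44.90 sin 55.9° = 37.18 m/s.
With up positive and y = 0 at the ground: y(t) = 26.0 + (37.18) t − 4.905 t². Setting y = 0 and taking the positive root: t = [37.18 + √(37.18² + 2·9.81·26.0)] / 9.81 = (37.18 + 43.50) / 9.81 = 8.225 s.
Vertical velocity at impact: v_y = v_y0 − g t = 37.18 − 9.81 × 8.225 = −43.50 m/s.
Speed: |v| = √(vₓ² + v_y²) = √(25.17² + 43.50²) = 50.26 m/s.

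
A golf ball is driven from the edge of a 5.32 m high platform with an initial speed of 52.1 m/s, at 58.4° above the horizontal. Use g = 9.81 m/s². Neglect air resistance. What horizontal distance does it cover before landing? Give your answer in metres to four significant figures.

Resolve: vₓ = 52.10 cos 58.4° = 27.30 m/s and v_y0 = 52.10 sin 58.4° = 44.37 m/s.
Vertical motion (up positive, ground at y = 0): 4.905 t² − (44.37) t − 5.32 = 0, so t = (44.37 + √(44.37² + 2·9.81·5.32)) / 9.81 = (44.37 + 45.54) / 9.81 = 9.165 s.
Horizontal distance: R = vₓ t = 27.30 × 9.165 = 250.2 m.

250.2 m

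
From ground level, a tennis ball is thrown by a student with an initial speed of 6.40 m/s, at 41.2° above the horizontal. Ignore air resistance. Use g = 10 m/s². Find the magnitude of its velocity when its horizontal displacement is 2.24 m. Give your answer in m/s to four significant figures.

4.835 m/s

Resolve: vₓ = 6.400 cos 41.2° = 4.815 m/s and v_y0 = 6.400 sin 41.2° = 4.216 m/s.
x = vₓ t ⇒ t = 2.24/4.815 = 0.4652 s.
Vertical velocity there: v_y = v_y0 − g t = 4.216 − 10.0 × 0.4652 = −0.4361 m/s.
Speed: √(vₓ² + v_y²) = √(4.815² + 0.4361²) = 4.835 m/s.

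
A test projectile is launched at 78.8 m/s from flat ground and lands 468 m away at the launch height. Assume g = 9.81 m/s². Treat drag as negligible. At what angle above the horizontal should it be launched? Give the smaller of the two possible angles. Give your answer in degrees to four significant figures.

Level-ground range R = v₀² sin(2θ)/g ⇒ sin(2θ) = gR/v₀² = 9.81 × 468 / 78.8² = 0.7394.
2θ = 47.68° or 180° − 47.68° = 132.3°, so θ = 23.84° or 66.16°.
The smaller angle is 23.84°.

23.84°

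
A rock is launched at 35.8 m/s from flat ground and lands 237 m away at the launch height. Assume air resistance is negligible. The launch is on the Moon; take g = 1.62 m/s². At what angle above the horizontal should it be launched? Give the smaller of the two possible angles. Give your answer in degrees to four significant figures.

From R = (v₀²/g) sin 2θ: sin 2θ = 1.62 × 237 / 1281.6 = 0.2996.
2θ = 17.43° or 180° − 17.43° = 162.6°, so θ = 8.716° or 81.28°.
The smaller angle is 8.716°.

8.716°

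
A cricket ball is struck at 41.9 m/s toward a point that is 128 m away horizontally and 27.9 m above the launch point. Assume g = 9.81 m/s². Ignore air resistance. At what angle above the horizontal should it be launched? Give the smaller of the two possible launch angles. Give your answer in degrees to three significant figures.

39.0°

Trajectory: y = x tanθ − g x² (1 + tan²θ)/(2v₀²). With x = 128, y = 27.9, v₀ = 41.9, g = 9.81:
45.78 tan²θ − 128 tanθ + (73.68) = 0.
tanθ = [128 ± √(128² − 4 × 45.78 × (73.68))] / (2 × 45.78) = (128 ± 53.80) / 91.55, giving tanθ = 0.8105 or 1.986.
θ = 39.03° or 63.27°; the smaller is 39.03°.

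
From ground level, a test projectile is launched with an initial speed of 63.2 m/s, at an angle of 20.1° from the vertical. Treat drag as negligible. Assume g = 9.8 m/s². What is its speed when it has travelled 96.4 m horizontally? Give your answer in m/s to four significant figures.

Components: vₓ = 63.20 sin 20.1° = 21.72 m/s, v_y0 = 63.20 cos 20.1° = 59.35 m/s.
Time to reach x = 96.4 m: t = x/vₓ = 96.4/21.72 = 4.438 s.
Vertical velocity there: v_y = v_y0 − g t = 59.35 − 9.80 × 4.438 = 15.85 m/s.
Speed: √(vₓ² + v_y²) = √(21.72² + 15.85²) = 26.89 m/s.

26.89 m/s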